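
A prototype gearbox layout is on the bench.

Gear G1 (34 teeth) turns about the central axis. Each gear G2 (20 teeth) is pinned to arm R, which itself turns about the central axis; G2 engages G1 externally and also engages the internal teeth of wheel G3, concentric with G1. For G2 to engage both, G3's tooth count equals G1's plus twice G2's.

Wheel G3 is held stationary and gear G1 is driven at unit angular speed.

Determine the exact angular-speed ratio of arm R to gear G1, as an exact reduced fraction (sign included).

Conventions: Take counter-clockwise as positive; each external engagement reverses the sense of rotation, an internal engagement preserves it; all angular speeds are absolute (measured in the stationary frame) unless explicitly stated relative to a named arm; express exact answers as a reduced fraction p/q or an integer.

topology: planetary set — G1 34T / G2 20T / G3 74T, arm = carrier (Willis)
ring teeth: 34 + 2·20 = 74
34(ω_sun−ω_arm) = −74(ω_ring−ω_arm),  ω_ring = 0, ω_sun = 1
34(1−ω_arm) = −74(0−ω_arm)  ⇒  108·ω_arm = 34  ⇒  ω_arm = 17/54
ω_out/ω_in = 17/54

17/54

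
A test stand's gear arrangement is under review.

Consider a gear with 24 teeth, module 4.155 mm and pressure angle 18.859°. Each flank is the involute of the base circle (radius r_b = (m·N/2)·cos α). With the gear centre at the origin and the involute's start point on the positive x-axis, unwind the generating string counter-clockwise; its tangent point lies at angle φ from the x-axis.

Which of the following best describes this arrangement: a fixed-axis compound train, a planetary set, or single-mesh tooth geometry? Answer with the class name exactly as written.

recognized (one wheel, involute flank): single-mesh tooth geometry, m = 4.155, N = 24
classification: single-mesh tooth geometry

single-mesh tooth geometry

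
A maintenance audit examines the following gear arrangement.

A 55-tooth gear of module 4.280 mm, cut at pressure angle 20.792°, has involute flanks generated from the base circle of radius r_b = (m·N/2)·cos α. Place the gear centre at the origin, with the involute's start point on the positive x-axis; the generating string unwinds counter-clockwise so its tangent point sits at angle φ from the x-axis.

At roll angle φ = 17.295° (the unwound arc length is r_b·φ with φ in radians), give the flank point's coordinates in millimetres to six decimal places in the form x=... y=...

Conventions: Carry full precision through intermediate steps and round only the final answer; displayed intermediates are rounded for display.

recognized (one wheel, involute flank): single-mesh tooth geometry, m = 4.280, N = 55
pitch radius r_p = m·N/2 = 4.280·55/2 = 117.700000
base radius r_b = r_p·cos α = 117.700000·cos 20.792° = 110.034817
roll angle φ = 17.295° = 0.30185469 rad
x = r_b·(cos φ + φ·sin φ) = 114.934183
y = r_b·(sin φ − φ·cos φ) = 0.999633

x=114.934183 y=0.999633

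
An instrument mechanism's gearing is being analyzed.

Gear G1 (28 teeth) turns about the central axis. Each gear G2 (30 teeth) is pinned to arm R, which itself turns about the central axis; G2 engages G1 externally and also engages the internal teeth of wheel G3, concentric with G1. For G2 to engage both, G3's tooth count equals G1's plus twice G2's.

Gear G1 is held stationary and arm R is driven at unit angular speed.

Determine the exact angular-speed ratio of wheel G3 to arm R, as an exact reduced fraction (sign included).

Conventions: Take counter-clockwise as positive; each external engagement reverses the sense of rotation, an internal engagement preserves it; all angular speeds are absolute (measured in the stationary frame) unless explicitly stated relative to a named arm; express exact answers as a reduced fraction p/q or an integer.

planetary set (28T centre, 30T on arm, 88T internal) — Willis relation
ring teeth: 28 + 2·30 = 88
28(ω_sun−ω_arm) = −88(ω_ring−ω_arm),  ω_sun = 0, ω_arm = 1
ω_ring = 1 − (28/88)(0−1) = 29/22
ω_out/ω_in = 29/22

29/22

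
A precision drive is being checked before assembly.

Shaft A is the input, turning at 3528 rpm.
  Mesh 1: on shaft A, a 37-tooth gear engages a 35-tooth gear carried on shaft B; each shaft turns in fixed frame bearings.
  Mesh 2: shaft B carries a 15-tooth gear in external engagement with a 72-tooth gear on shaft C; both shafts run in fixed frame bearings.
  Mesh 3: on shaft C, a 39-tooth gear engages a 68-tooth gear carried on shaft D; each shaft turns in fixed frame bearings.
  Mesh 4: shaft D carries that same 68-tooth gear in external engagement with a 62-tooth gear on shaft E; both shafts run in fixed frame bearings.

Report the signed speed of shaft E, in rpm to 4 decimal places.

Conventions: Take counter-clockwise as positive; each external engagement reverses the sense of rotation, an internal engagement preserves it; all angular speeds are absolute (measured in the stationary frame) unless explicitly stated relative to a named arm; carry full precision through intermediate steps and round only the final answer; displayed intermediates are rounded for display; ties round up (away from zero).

+488.7581 rpm

class = fixed-axis compound train [4 meshes; 4 ratios multiply, 4 sense flips]
mesh 1 [37T→35T]: ω = 3528.0000×37/35 = 3729.6000 rpm, sense flips to −
mesh 2 [15T→72T]: ω = 3729.6000×15/72 = 777.0000 rpm, sense flips to +
mesh 3 [39T→68T]: ω = 777.0000×39/68 = 445.6324 rpm, sense flips to −
mesh 4 [68T→62T]: ω = 445.6324×68/62 = 488.7581 rpm, sense flips to +
signed output speed = +488.7581 rpm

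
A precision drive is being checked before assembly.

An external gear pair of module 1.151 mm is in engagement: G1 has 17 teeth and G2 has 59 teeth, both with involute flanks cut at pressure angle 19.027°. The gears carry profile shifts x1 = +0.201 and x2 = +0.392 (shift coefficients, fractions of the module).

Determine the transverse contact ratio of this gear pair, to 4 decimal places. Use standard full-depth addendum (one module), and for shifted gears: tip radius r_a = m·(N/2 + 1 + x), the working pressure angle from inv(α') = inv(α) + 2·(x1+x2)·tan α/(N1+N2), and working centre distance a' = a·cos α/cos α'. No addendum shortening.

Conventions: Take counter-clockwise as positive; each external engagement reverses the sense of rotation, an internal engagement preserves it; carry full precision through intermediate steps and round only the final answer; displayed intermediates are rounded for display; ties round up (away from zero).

recognized (one external pair, fixed centres): single-mesh tooth geometry, m = 1.151, N1 = 17, N2 = 59
base radii: r_b1 = 9.248979, r_b2 = 32.099398
tip radii: r_a1 = 11.165851, r_a2 = 35.556692
inv(α') = inv(19.027°) + 2·(+0.201+0.392)·tan α/(17+59) = 0.01815256  ⇒  α' = 21.30904°
a' = a·cos α / cos α' = 43.7380·cos 19.027°/cos 21.30904° = 44.382644
action lengths: √(r_a1²−r_b1²) = 6.255607, √(r_a2²−r_b2²) = 15.294019
base pitch p_b = π·m·cos α = 3.418415
CR = (6.255607 + 15.294019 − 44.382644·sin 21.30904°)/3.418415 = 1.585839
contact ratio ≈ 1.5858

1.5858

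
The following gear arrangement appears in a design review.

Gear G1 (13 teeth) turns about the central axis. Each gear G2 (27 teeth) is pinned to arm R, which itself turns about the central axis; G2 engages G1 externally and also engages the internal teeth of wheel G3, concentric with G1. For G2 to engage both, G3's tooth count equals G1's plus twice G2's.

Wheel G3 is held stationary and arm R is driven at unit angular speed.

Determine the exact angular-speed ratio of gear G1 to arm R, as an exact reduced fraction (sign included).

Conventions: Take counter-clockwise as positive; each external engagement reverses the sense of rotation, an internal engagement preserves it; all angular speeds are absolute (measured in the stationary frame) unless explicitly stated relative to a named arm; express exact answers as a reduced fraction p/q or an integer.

80/13

topology: planetary set — G1 13T / G2 27T / G3 67T, arm = carrier (Willis)
ring teeth: 13 + 2·27 = 67
13(ω_sun−ω_arm) = −67(ω_ring−ω_arm),  ω_ring = 0, ω_arm = 1
ω_sun = 1 − (67/13)(0−1) = 80/13
ω_out/ω_in = 80/13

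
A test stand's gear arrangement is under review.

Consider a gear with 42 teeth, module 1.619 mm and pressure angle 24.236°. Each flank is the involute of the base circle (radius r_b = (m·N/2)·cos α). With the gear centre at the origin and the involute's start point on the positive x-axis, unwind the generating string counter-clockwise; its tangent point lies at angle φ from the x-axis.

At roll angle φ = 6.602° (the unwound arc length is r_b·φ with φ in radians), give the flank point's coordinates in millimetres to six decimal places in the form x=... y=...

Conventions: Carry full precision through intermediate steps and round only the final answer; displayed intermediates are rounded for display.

single-mesh involute tooth geometry (42T wheel at module 1.619)
pitch radius r_p = m·N/2 = 1.619·42/2 = 33.999000
base radius r_b = r_p·cos α = 33.999000·cos 24.236° = 31.002409
roll angle φ = 6.602° = 0.11522664 rad
x = r_b·(cos φ + φ·sin φ) = 31.207538
y = r_b·(sin φ − φ·cos φ) = 0.015789

x=31.207538 y=0.015789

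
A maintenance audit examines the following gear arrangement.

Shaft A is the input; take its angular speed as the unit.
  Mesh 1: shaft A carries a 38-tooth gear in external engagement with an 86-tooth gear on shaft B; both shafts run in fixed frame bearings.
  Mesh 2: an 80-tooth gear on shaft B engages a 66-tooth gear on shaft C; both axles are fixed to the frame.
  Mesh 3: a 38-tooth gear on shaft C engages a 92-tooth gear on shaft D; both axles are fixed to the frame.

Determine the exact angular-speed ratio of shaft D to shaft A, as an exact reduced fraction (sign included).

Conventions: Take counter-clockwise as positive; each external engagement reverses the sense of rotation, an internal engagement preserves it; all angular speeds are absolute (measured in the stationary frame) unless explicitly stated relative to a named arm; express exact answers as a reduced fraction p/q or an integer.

-7220/32637

class = fixed-axis compound train [3 meshes; 3 ratios multiply, 3 sense flips]
mesh 1 [38T→86T]: running ratio 19/43, sense −
mesh 2 [80T→66T]: running ratio 760/1419, sense +
mesh 3 [38T→92T]: running ratio 7220/32637, sense −
ω_out/ω_in = -7220/32637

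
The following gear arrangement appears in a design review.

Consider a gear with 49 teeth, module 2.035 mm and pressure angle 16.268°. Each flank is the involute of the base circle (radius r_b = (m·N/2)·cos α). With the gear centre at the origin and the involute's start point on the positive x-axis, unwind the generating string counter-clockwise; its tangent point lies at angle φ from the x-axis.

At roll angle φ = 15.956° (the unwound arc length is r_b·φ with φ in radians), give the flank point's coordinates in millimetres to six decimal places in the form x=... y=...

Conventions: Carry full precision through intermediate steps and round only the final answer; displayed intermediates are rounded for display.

x=49.681383 y=0.341897

single-mesh involute tooth geometry (49T wheel at module 2.035)
pitch radius r_p = m·N/2 = 2.035·49/2 = 49.857500
base radius r_b = r_p·cos α = 49.857500·cos 16.268° = 47.861300
roll angle φ = 15.956° = 0.27848474 rad
x = r_b·(cos φ + φ·sin φ) = 49.681383
y = r_b·(sin φ − φ·cos φ) = 0.341897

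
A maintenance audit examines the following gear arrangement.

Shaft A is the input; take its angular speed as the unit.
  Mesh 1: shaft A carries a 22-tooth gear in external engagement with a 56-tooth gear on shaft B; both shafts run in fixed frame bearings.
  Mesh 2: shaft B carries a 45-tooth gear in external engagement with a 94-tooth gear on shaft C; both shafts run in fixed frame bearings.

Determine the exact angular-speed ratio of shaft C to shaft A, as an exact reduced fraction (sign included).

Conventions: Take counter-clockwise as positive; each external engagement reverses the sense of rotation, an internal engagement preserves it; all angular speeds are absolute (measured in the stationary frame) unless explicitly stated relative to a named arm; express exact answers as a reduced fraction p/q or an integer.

class = fixed-axis compound train [2 meshes; 2 ratios multiply, 2 sense flips]
mesh 1 [22T→56T]: running ratio 11/28, sense −
mesh 2 [45T→94T]: running ratio 495/2632, sense +
ω_out/ω_in = 495/2632

495/2632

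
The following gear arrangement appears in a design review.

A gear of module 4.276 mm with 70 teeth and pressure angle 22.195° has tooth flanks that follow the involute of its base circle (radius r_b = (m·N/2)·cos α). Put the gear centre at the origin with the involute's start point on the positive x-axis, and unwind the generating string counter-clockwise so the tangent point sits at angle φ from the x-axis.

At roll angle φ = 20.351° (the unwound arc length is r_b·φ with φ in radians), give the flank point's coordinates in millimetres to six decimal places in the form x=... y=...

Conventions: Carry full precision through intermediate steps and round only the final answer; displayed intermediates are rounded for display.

single-mesh involute tooth geometry (70T wheel at module 4.276)
pitch radius r_p = m·N/2 = 4.276·70/2 = 149.660000
base radius r_b = r_p·cos α = 149.660000·cos 22.195° = 138.570726
roll angle φ = 20.351° = 0.35519196 rad
x = r_b·(cos φ + φ·sin φ) = 147.038087
y = r_b·(sin φ − φ·cos φ) = 2.043857

x=147.038087 y=2.043857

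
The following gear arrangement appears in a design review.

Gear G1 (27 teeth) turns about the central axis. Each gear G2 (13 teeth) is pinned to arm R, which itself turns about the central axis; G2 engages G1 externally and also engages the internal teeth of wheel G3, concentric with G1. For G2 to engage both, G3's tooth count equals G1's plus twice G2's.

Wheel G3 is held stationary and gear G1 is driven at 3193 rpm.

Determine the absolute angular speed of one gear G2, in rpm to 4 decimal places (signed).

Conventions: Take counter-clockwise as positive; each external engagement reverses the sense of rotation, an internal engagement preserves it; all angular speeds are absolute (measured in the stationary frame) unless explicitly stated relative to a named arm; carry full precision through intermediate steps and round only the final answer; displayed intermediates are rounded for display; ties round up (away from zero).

-3315.8077 rpm

recognized (axles ride arm R): planetary set, 27/13/53 teeth
normalise by the input: solve with ω_sun = 1, then scale by 3193 rpm
ring teeth: 27 + 2·13 = 53
27(ω_sun−ω_arm) = −53(ω_ring−ω_arm),  ω_ring = 0, ω_sun = 1
27(1−ω_arm) = −53(0−ω_arm)  ⇒  80·ω_arm = 27  ⇒  ω_arm = 27/80
sun–planet mesh: 27·(1−27/80) = −13·(ω_p−ω_arm)  ⇒  ω_p−ω_arm = -1431/1040
ω_p = 27/80 − 1431/1040 = -27/26
scale: ω_p = -27/26 × 3193 rpm = -3315.8077 rpm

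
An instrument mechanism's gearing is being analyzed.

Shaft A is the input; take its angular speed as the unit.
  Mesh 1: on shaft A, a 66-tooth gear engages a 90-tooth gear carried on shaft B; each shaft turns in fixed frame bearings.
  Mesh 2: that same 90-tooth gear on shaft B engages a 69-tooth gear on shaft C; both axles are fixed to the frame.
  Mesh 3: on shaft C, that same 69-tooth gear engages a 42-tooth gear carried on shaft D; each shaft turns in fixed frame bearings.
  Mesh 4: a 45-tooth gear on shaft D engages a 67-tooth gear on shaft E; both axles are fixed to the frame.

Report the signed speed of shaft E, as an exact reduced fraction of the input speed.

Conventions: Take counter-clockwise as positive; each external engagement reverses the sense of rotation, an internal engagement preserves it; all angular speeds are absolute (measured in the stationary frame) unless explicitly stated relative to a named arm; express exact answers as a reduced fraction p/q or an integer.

495/469

4-mesh fixed-axis compound train (all bearings frame-fixed)
mesh 1 [66T→90T]: |ω|/ω_in = 1×66/90 = 11/15, sense flips to −
mesh 2 [90T→69T]: |ω|/ω_in = (11/15)×90/69 = 22/23, sense flips to +
mesh 3 [69T→42T]: |ω|/ω_in = (22/23)×69/42 = 11/7, sense flips to −
mesh 4 [45T→67T]: |ω|/ω_in = (11/7)×45/67 = 495/469, sense flips to +
signed output speed (× input speed) = 495/469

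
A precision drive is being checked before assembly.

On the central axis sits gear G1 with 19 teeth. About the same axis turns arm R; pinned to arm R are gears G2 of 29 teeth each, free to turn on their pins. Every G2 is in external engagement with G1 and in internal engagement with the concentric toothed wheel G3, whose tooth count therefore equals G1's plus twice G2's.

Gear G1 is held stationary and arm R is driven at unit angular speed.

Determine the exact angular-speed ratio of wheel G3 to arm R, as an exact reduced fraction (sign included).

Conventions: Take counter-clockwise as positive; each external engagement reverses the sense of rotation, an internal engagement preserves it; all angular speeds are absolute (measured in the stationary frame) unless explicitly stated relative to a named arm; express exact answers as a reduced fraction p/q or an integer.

96/77

topology: planetary set — G1 19T / G2 29T / G3 77T, arm = carrier (Willis)
ring teeth: 19 + 2·29 = 77
19(ω_sun−ω_arm) = −77(ω_ring−ω_arm),  ω_sun = 0, ω_arm = 1
ω_ring = 1 − (19/77)(0−1) = 96/77
ω_out/ω_in = 96/77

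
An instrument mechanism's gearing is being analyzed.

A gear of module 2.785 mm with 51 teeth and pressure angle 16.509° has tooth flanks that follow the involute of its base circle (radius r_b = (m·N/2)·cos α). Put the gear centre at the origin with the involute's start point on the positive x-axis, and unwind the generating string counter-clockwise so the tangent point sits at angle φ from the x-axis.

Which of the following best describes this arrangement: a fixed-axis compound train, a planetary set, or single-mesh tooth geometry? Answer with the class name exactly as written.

single-mesh involute tooth geometry (51T wheel at module 2.785)
classification: single-mesh tooth geometry

single-mesh tooth geometry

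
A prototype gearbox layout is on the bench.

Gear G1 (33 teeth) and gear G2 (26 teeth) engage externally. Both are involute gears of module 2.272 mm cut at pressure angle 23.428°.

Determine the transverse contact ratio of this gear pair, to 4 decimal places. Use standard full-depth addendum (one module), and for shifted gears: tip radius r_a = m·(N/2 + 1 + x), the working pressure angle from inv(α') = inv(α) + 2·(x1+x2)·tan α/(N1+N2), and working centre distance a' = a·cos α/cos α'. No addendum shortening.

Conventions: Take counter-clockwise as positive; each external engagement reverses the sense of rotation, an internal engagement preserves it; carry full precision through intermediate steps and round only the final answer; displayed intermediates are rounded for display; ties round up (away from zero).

class = single-mesh tooth geometry [involute pair 33T × 26T, m = 2.272]
base radii: r_b1 = 34.397506, r_b2 = 27.101065
tip radii: r_a1 = 39.760000, r_a2 = 31.808000
no profile shift: α' = α, a' = a
action lengths: √(r_a1²−r_b1²) = 19.941645, √(r_a2²−r_b2²) = 16.651761
base pitch p_b = π·m·cos α = 6.549270
CR = (19.941645 + 16.651761 − 67.024000·sin 23.42800°)/6.549270 = 1.518476
contact ratio ≈ 1.5185

1.5185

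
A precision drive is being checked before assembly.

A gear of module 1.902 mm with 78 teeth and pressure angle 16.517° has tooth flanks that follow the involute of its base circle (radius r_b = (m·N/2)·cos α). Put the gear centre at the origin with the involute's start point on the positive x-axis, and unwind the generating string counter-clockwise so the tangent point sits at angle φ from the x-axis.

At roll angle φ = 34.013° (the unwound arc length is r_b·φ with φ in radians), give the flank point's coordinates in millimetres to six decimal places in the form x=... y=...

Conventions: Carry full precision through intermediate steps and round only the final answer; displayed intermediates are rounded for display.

x=82.565571 y=4.786707

class = single-mesh tooth geometry [base-circle involute, m = 1.902, 78T]
pitch radius r_p = m·N/2 = 1.902·78/2 = 74.178000
base radius r_b = r_p·cos α = 74.178000·cos 16.517° = 71.117076
roll angle φ = 34.013° = 0.59363884 rad
x = r_b·(cos φ + φ·sin φ) = 82.565571
y = r_b·(sin φ − φ·cos φ) = 4.786707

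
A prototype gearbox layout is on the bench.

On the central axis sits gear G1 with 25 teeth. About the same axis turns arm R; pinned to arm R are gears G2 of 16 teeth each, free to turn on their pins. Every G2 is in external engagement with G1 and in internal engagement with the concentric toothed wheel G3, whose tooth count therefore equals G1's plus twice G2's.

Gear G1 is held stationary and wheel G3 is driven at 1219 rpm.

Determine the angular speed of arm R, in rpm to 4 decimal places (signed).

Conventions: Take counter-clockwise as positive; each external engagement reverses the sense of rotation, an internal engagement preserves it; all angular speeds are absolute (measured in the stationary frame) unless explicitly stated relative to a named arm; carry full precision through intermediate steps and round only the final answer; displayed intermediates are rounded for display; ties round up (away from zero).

+847.3537 rpm

topology: planetary set — G1 25T / G2 16T / G3 57T, arm = carrier (Willis)
normalise by the input: solve with ω_ring = 1, then scale by 1219 rpm
ring teeth: 25 + 2·16 = 57
25(ω_sun−ω_arm) = −57(ω_ring−ω_arm),  ω_sun = 0, ω_ring = 1
25(0−ω_arm) = −57(1−ω_arm)  ⇒  82·ω_arm = 57  ⇒  ω_arm = 57/82
scale: ω_arm = 57/82 × 1219 rpm = +847.3537 rpm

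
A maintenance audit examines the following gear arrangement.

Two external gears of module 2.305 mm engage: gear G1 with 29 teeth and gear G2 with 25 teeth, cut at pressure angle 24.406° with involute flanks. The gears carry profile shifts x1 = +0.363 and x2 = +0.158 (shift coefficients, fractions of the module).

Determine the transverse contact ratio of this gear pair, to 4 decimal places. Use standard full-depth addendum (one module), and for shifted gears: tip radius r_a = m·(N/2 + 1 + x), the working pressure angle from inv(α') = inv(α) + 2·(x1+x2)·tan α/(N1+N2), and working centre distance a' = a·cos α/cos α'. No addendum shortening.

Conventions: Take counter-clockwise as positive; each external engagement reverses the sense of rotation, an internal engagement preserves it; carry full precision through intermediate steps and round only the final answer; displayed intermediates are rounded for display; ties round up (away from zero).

topology: single-mesh involute geometry — m = 2.305, 29T/25T pair
base radii: r_b1 = 30.435879, r_b2 = 26.237826
tip radii: r_a1 = 36.564215, r_a2 = 31.481690
inv(α') = inv(24.406°) + 2·(+0.363+0.158)·tan α/(29+25) = 0.03653696  ⇒  α' = 26.60727°
a' = a·cos α / cos α' = 62.2350·cos 24.406°/cos 26.60727° = 63.386501
action lengths: √(r_a1²−r_b1²) = 20.263245, √(r_a2²−r_b2²) = 17.397508
base pitch p_b = π·m·cos α = 6.594285
CR = (20.263245 + 17.397508 − 63.386501·sin 26.60727°)/6.594285 = 1.406017
contact ratio ≈ 1.4060

1.4060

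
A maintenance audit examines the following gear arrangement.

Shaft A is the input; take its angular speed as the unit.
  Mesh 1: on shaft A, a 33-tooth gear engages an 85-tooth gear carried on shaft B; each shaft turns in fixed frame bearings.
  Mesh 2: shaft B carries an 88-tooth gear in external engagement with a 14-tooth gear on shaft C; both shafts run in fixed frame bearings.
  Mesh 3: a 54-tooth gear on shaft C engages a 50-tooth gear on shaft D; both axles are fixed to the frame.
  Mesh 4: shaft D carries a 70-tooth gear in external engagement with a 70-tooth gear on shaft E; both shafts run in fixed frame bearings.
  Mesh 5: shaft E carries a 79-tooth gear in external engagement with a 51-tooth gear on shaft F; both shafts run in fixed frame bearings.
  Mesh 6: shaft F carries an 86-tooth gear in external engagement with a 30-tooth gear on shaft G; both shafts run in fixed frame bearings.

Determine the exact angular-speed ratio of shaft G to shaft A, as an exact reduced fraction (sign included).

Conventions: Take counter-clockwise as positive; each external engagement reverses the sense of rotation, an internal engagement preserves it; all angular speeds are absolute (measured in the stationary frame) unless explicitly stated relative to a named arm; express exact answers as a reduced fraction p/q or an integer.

class = fixed-axis compound train [6 meshes; 6 ratios multiply, 6 sense flips]
mesh 1 [33T→85T]: running ratio 33/85, sense −
mesh 2 [88T→14T]: running ratio 1452/595, sense +
mesh 3 [54T→50T]: running ratio 39204/14875, sense −
mesh 4 [70T→70T]: running ratio 39204/14875, sense +
mesh 5 [79T→51T]: running ratio 1032372/252875, sense −
mesh 6 [86T→30T]: running ratio 14797332/1264375, sense +
ω_out/ω_in = 14797332/1264375

14797332/1264375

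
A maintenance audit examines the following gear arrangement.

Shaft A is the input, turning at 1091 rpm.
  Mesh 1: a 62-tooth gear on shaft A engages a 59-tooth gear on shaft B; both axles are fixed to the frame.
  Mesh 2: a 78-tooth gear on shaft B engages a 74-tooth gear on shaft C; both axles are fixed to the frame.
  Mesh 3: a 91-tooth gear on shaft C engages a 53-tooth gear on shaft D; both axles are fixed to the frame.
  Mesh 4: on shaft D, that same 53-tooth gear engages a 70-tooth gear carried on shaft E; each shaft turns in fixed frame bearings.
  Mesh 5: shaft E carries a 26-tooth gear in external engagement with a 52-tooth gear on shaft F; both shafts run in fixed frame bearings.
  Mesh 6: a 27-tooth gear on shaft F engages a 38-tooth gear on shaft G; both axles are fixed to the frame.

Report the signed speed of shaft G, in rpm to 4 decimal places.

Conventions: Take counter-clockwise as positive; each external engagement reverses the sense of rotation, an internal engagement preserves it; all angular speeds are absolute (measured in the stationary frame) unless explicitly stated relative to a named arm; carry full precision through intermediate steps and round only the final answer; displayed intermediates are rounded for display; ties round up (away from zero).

+558.1113 rpm

6-mesh fixed-axis compound train (all bearings frame-fixed)
mesh 1 [62T→59T]: ω = 1091.0000×62/59 = 1146.4746 rpm, sense flips to −
mesh 2 [78T→74T]: ω = 1146.4746×78/74 = 1208.4462 rpm, sense flips to +
mesh 3 [91T→53T]: ω = 1208.4462×91/53 = 2074.8793 rpm, sense flips to −
mesh 4 [53T→70T]: ω = 2074.8793×53/70 = 1570.9800 rpm, sense flips to +
mesh 5 [26T→52T]: ω = 1570.9800×26/52 = 785.4900 rpm, sense flips to −
mesh 6 [27T→38T]: ω = 785.4900×27/38 = 558.1113 rpm, sense flips to +
signed output speed = +558.1113 rpm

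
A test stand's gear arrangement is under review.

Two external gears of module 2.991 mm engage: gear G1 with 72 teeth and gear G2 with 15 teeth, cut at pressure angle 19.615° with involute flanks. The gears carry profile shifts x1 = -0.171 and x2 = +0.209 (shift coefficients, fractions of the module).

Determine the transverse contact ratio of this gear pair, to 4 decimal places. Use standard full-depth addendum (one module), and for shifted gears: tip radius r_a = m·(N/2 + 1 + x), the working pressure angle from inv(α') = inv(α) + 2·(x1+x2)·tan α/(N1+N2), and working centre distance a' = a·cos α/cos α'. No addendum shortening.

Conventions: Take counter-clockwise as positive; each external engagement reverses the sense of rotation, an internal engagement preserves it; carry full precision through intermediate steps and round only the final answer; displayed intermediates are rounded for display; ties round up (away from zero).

topology: single-mesh involute geometry — m = 2.991, 72T/15T pair
base radii: r_b1 = 101.427519, r_b2 = 21.130733
tip radii: r_a1 = 110.155539, r_a2 = 26.048619
inv(α') = inv(19.615°) + 2·(-0.171+0.209)·tan α/(72+15) = 0.01434399  ⇒  α' = 19.75437°
a' = a·cos α / cos α' = 130.1085·cos 19.615°/cos 19.75437° = 130.221771
action lengths: √(r_a1²−r_b1²) = 42.973262, √(r_a2²−r_b2²) = 15.232290
base pitch p_b = π·m·cos α = 8.851221
CR = (42.973262 + 15.232290 − 130.221771·sin 19.75437°)/8.851221 = 1.603405
contact ratio ≈ 1.6034

1.6034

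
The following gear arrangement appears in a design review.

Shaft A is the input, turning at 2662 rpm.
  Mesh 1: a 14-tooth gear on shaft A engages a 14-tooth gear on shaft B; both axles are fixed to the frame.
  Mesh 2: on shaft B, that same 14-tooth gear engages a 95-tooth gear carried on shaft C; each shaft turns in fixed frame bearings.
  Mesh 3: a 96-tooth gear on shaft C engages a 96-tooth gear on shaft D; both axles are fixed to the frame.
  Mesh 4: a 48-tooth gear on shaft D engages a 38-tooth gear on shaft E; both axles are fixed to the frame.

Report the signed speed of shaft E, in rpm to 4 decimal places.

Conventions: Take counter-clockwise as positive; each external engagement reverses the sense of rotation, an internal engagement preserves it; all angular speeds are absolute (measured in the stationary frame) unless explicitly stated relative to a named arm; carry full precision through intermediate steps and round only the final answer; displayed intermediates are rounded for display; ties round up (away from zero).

+495.5302 rpm

recognized (5 fixed axles, 4 meshes): fixed-axis compound train
mesh 1 [14T→14T]: ω = 2662.0000×14/14 = 2662.0000 rpm, sense flips to −
mesh 2 [14T→95T]: ω = 2662.0000×14/95 = 392.2947 rpm, sense flips to +
mesh 3 [96T→96T]: ω = 392.2947×96/96 = 392.2947 rpm, sense flips to −
mesh 4 [48T→38T]: ω = 392.2947×48/38 = 495.5302 rpm, sense flips to +
signed output speed = +495.5302 rpm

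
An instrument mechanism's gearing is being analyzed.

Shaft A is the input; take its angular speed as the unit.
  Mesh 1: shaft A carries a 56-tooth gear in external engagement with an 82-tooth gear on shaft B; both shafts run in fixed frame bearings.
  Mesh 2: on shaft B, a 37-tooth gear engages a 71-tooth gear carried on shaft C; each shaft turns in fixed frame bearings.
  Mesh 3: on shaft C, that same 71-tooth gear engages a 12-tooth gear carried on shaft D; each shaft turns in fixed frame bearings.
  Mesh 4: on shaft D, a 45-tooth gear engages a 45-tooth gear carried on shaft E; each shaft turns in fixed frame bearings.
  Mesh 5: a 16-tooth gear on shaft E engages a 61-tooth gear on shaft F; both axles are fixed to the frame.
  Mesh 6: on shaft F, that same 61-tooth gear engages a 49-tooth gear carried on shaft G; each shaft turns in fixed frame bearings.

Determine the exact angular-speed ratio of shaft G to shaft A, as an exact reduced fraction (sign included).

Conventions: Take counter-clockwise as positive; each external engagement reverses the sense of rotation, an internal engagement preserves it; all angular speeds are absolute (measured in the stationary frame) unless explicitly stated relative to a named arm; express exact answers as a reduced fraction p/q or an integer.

592/861

class = fixed-axis compound train [6 meshes; 6 ratios multiply, 6 sense flips]
mesh 1 [56T→82T]: running ratio 28/41, sense −
mesh 2 [37T→71T]: running ratio 1036/2911, sense +
mesh 3 [71T→12T]: running ratio 259/123, sense −
mesh 4 [45T→45T]: running ratio 259/123, sense +
mesh 5 [16T→61T]: running ratio 4144/7503, sense −
mesh 6 [61T→49T]: running ratio 592/861, sense +
ω_out/ω_in = 592/861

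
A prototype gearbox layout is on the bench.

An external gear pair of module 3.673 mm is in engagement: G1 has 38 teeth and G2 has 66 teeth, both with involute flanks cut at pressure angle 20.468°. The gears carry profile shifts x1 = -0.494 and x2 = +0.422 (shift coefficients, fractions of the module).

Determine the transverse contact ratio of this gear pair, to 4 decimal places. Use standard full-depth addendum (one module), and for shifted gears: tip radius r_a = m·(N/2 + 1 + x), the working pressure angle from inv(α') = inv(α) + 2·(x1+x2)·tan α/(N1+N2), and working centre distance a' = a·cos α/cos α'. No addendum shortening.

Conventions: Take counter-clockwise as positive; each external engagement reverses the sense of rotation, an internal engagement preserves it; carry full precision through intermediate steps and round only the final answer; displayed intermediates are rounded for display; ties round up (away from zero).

1.7447

single-mesh involute tooth geometry (38T engaging 66T at module 3.673)
base radii: r_b1 = 65.381182, r_b2 = 113.556789
tip radii: r_a1 = 71.645538, r_a2 = 126.432006
inv(α') = inv(20.468°) + 2·(-0.494+0.422)·tan α/(38+66) = 0.01549744  ⇒  α' = 20.25300°
a' = a·cos α / cos α' = 190.9960·cos 20.468°/cos 20.25300° = 190.730210
action lengths: √(r_a1²−r_b1²) = 29.298194, √(r_a2²−r_b2²) = 55.586939
base pitch p_b = π·m·cos α = 10.810581
CR = (29.298194 + 55.586939 − 190.730210·sin 20.25300°)/10.810581 = 1.744659
contact ratio ≈ 1.7447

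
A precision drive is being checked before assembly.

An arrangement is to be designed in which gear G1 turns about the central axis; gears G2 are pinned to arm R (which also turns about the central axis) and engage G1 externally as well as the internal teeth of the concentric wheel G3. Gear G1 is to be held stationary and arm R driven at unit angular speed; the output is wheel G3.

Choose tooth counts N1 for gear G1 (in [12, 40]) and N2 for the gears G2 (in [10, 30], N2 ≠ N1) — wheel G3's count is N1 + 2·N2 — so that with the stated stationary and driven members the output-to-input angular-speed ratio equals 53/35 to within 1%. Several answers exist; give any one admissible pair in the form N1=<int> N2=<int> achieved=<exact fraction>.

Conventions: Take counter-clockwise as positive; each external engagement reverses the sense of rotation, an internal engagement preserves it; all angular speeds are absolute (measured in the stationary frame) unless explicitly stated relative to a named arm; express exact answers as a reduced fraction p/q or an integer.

topology: planetary set — design target 53/35, arm = carrier (Willis)
Willis with ω_sun = 0: ω_ring/ω_arm = (N1+N3)/N3; set equal to 53/35  ⇒  N3/N1 = 1/(53/35 − 1) = 35/18
N3 = N1 + 2·N2  ⇒  N2/N1 = (N3/N1 − 1)/2 = (35/18 − 1)/2 = 17/36
smallest multiple with N1 ≥ 12 and N2 ≥ 10: k = 1  ⇒  N1 = 1·36 = 36, N2 = 1·17 = 17 (N1 ≤ 40, N2 ≤ 30, N2 ≠ N1 ✓), N3 = 36 + 2·17 = 70
check: (N1+N3)/N3 with N1 = 36, N3 = 70 gives 53/35; |achieved − target| = 0 ≤ 53/3500 ✓

N1=36 N2=17 achieved=53/35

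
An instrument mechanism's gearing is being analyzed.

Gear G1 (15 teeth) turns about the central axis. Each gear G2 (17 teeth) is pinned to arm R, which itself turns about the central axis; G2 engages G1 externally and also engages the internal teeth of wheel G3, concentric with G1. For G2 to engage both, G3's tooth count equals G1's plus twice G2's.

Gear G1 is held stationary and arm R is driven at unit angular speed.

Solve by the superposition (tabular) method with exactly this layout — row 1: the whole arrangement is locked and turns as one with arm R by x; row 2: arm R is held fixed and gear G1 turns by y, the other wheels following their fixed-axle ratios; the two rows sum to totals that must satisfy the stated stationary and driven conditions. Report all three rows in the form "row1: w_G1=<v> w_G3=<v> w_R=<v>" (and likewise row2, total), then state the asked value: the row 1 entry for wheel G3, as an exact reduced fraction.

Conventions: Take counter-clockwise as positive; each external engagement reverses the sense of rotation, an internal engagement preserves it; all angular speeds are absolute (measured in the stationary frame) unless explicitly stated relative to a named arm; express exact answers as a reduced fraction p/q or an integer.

topology: planetary set — G1 15T / G2 17T / G3 49T, arm = carrier (Willis)
superposition row 1 [locked train]: every member turns x
superposition row 2 [arm held]: sun y, ring −(15/49)·y, arm 0
boundary: total ω_sun = x + y = 0 and total ω_arm = x = 1  ⇒  y = -1, x = 1
row 2 ring = −(15/49)·(-1) = 15/49
totals (row 1 + row 2): sun 1 + (-1) = 0, ring 1 + 15/49 = 64/49, arm 1 + 0 = 1
asked cell (row1, ring) = 1

row1: w_G1=1 w_G3=1 w_R=1
row2: w_G1=-1 w_G3=15/49 w_R=0
total: w_G1=0 w_G3=64/49 w_R=1
asked value: 1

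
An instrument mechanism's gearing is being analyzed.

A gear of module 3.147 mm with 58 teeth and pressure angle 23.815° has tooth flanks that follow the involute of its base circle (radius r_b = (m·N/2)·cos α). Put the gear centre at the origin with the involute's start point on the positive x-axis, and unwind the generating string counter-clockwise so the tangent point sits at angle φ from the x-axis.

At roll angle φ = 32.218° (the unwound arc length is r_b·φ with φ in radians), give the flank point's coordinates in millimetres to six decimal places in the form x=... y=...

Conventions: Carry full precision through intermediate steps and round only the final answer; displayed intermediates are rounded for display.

x=95.666914 y=4.793563

recognized (one wheel, involute flank): single-mesh tooth geometry, m = 3.147, N = 58
pitch radius r_p = m·N/2 = 3.147·58/2 = 91.263000
base radius r_b = r_p·cos α = 91.263000·cos 23.815° = 83.492320
roll angle φ = 32.218° = 0.56231018 rad
x = r_b·(cos φ + φ·sin φ) = 95.666914
y = r_b·(sin φ − φ·cos φ) = 4.793563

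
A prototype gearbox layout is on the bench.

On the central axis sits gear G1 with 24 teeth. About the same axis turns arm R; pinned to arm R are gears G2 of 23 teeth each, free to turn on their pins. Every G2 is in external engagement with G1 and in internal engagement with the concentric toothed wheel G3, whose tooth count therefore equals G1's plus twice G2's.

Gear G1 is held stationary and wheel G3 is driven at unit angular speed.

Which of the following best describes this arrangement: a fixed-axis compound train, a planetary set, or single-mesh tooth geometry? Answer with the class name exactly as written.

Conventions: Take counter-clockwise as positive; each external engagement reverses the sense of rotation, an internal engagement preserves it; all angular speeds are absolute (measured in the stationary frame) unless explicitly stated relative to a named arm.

planetary set

class = planetary set [G3 = 24+2·23 = 70; Willis about the carrier]
classification: planetary set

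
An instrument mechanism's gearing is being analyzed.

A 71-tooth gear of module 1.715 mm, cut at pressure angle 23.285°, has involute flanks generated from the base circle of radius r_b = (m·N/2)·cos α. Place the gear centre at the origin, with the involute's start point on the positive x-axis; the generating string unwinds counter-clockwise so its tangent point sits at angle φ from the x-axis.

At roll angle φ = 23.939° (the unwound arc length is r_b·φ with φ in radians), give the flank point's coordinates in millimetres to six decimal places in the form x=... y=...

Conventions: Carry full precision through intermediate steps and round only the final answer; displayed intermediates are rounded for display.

class = single-mesh tooth geometry [base-circle involute, m = 1.715, 71T]
pitch radius r_p = m·N/2 = 1.715·71/2 = 60.882500
base radius r_b = r_p·cos α = 60.882500·cos 23.285° = 55.923614
roll angle φ = 23.939° = 0.41781437 rad
x = r_b·(cos φ + φ·sin φ) = 60.593903
y = r_b·(sin φ − φ·cos φ) = 1.336053

x=60.593903 y=1.336053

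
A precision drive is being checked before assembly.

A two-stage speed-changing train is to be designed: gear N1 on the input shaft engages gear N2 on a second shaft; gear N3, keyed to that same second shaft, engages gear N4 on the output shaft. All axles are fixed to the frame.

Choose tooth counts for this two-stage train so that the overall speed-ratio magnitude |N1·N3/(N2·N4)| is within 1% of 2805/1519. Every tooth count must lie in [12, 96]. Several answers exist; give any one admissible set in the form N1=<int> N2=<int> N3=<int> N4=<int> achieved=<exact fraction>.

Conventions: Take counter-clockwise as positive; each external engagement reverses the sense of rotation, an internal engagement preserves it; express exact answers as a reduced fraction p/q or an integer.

2-stage fixed-axis compound train for ratio 2805/1519
target = 2805/1519 in lowest terms: an exact hit needs N1·N3 = k·2805 and N2·N4 = k·1519 for one integer k, every count in [12, 96]; additionally prefer no 1:1 stage (N1 ≠ N2, N3 ≠ N4)
k = 1: N1·N3 = 2805 = 33·85, N2·N4 = 1519 = 31·49
achieved = 33·85/(31·49) = 2805/1519; |achieved − target| = 0 ≤ 561/30380 ✓

N1=33 N2=31 N3=85 N4=49 achieved=2805/1519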